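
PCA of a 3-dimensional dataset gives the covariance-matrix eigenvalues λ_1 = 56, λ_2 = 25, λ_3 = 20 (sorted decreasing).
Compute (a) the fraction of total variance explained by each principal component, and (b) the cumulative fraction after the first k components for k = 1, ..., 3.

Step 1 — total variance = trace(Sigma) = Σ λ_i = 56 + 25 + 20 = 101.

Step 2 — fraction explained by component i = λ_i / Σ λ:
  PC1: 56/101 = 0.5545
  PC2: 25/101 = 0.2475
  PC3: 20/101 = 0.198

Step 3 — cumulative fraction after k components = (λ_1 + ... + λ_k) / Σ λ:
  k = 1: 56/101 = 0.5545
  k = 2: (56 + 25)/101 = 81/101 = 0.802
  k = 3: (56 + 25 + 20)/101 = 101/101 = 1

Summary (fraction, with percent):

explained: PC1 0.5545 (55.45%), PC2 0.2475 (24.75%), PC3 0.198 (19.8%);  cumulative: 0.5545, 0.802, 1


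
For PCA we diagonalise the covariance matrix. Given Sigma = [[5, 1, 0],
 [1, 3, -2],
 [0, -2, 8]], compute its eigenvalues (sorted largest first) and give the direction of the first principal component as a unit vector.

Step 1 — characteristic polynomial p(λ) = det(λI - Sigma) = λ³ - tr·λ² + c_1·λ - det, where tr = trace, c_1 = sum of the principal 2×2 minors, det = det(Sigma):
  tr = 5 + 3 + 8 = 16,
  c_1 = (5·3 - (1)²) + (5·8 - (0)²) + (3·8 - (-2)²) = 14 + 40 + 20 = 74,
  det = 5·(3·8 - (-2)²) - (1)·((1)·8 - (-2)·(0)) + (0)·((1)·(-2) - 3·(0)) = 5·(20) - (1)·(8) + (0)·(-2) = 92.
  So p(λ) = λ³ - 16λ² + 74λ - 92.
Step 2 — look for an integer root (rational root theorem: any rational root is an integer divisor of 92). Testing λ = 2:
  p(2) = 8 - 64 + 148 - 92 = 0  ✓
  Dividing out (λ - 2): p(λ) = (λ - 2)(λ² - 14λ + 46).
Step 3 — remaining eigenvalues from the quadratic λ² - 14λ + 46 = 0:
  Δ = 14² - 4·46 = 196 - 184 = 12,  λ = (14 ± √12)/2 = (14 ± 3.4641)/2 ≈ 8.7321 or 5.2679.
  Sorted: λ_1 = 8.7321,  λ_2 = 5.2679,  λ_3 = 2  (check: sum = 16 = tr ✓).

Step 4 — unit eigenvector for λ_1 ≈ 8.7321: v spans the null space of (Sigma - λ_1 I), whose rows are
  r_1 = (-3.7321, 1, 0),  r_2 = (1, -5.7321, -2),  r_3 = (0, -2, -0.7321).
  v is orthogonal to every row, so take v ∝ r_1 × r_2 = ((1)·(-2) - (0)·(-5.7321), (0)·(1) - (-3.7321)·(-2), (-3.7321)·(-5.7321) - (1)·(1)) ≈ (-2, -7.4641, 20.3923).
  Rescale (multiply by -1 so the first nonzero entry is positive): u = (2, 7.4641, -20.3923).
  ||u|| = √((2)² + (7.4641)² + (-20.3923)²) = √(475.5589) ≈ 21.8073,  v_1 = u/||u|| ≈ (0.0917, 0.3423, -0.9351) (||v_1|| = 1).

λ_1 = 8.7321,  λ_2 = 5.2679,  λ_3 = 2;  v_1 ≈ (0.0917, 0.3423, -0.9351)


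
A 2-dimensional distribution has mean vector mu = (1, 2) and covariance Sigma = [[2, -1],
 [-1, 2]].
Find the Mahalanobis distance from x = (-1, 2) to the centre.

Step 1 — centre the observation: (x - mu) = (-2, 0).

Step 2 — invert Sigma. det(Sigma) = 2·2 - (-1)² = 3.
  Sigma^{-1} = (1/det) · [[d, -b], [-b, a]] = [[0.6667, 0.3333],
 [0.3333, 0.6667]].

Step 3 — form the quadratic (x - mu)^T · Sigma^{-1} · (x - mu):
  Sigma^{-1} · (x - mu) = (-1.3333, -0.6667).
  (x - mu)^T · [Sigma^{-1} · (x - mu)] = (-2)·(-1.3333) + (0)·(-0.6667) = 2.6667.

Step 4 — take square root: d = √(2.6667) ≈ 1.633.

d(x, mu) = √(2.6667) ≈ 1.633


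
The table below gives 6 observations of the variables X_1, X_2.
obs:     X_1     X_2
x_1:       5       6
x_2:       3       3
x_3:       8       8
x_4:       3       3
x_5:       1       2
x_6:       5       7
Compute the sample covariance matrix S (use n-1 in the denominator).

Step 1 — column means:
  mean(X_1) = (5 + 3 + 8 + 3 + 1 + 5) / 6 = 25/6 = 4.1667
  mean(X_2) = (6 + 3 + 8 + 3 + 2 + 7) / 6 = 29/6 = 4.8333

Step 2 — sample covariance S[i,j] = (1/(n-1)) · Σ_k (x_{k,i} - mean_i) · (x_{k,j} - mean_j), with n-1 = 5.
  S[X_1,X_1] = ((0.8333)·(0.8333) + (-1.1667)·(-1.1667) + (3.8333)·(3.8333) + (-1.1667)·(-1.1667) + (-3.1667)·(-3.1667) + (0.8333)·(0.8333)) / 5 = 28.8333/5 = 5.7667
  S[X_1,X_2] = ((0.8333)·(1.1667) + (-1.1667)·(-1.8333) + (3.8333)·(3.1667) + (-1.1667)·(-1.8333) + (-3.1667)·(-2.8333) + (0.8333)·(2.1667)) / 5 = 28.1667/5 = 5.6333
  S[X_2,X_2] = ((1.1667)·(1.1667) + (-1.8333)·(-1.8333) + (3.1667)·(3.1667) + (-1.8333)·(-1.8333) + (-2.8333)·(-2.8333) + (2.1667)·(2.1667)) / 5 = 30.8333/5 = 6.1667

S is symmetric (S[j,i] = S[i,j]). Assembling:

S = [[5.7667, 5.6333],
 [5.6333, 6.1667]]


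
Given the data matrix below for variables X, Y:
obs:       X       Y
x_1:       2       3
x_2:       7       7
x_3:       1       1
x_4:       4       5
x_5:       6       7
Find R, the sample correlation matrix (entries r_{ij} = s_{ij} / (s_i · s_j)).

Step 1 — column means:
  mean(X) = (2 + 7 + 1 + 4 + 6) / 5 = 20/5 = 4
  mean(Y) = (3 + 7 + 1 + 5 + 7) / 5 = 23/5 = 4.6

Step 2 — sample variances and covariances s[i,j] = (1/(n-1)) · Σ_k (x_{k,i} - mean_i) · (x_{k,j} - mean_j), with n-1 = 4:
  s[X,X] = ((-2)·(-2) + (3)·(3) + (-3)·(-3) + (0)·(0) + (2)·(2)) / 4 = 26/4 = 6.5
  s[X,Y] = ((-2)·(-1.6) + (3)·(2.4) + (-3)·(-3.6) + (0)·(0.4) + (2)·(2.4)) / 4 = 26/4 = 6.5
  s[Y,Y] = ((-1.6)·(-1.6) + (2.4)·(2.4) + (-3.6)·(-3.6) + (0.4)·(0.4) + (2.4)·(2.4)) / 4 = 27.2/4 = 6.8
  Sample standard deviations s_i = √(s[i,i]):
  s(X) = √(6.5) = 2.5495
  s(Y) = √(6.8) = 2.6077

Step 3 — r_{ij} = s_{ij} / (s_i · s_j):
  r[X,X] = 1 (diagonal).
  r[X,Y] = 6.5 / (2.5495 · 2.6077) = 6.5 / 6.6483 = 0.9777
  r[Y,Y] = 1 (diagonal).

R is symmetric with unit diagonal. Assembling:

R = [[1, 0.9777],
 [0.9777, 1]]


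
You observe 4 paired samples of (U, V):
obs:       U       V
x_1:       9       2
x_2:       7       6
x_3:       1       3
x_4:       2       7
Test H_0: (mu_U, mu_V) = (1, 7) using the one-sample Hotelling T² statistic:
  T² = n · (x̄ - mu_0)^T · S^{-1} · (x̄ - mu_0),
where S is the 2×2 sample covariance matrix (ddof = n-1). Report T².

Step 1 — sample mean vector:
  mean(U) = (9 + 7 + 1 + 2) / 4 = 19/4 = 4.75
  mean(V) = (2 + 6 + 3 + 7) / 4 = 18/4 = 4.5
  x̄ = (4.75, 4.5),  deviation x̄ - mu_0 = (4.75, 4.5) - (1, 7) = (3.75, -2.5).

Step 2 — sample covariance matrix, S[i,j] = (1/(n-1)) · Σ_k (x_{k,i} - mean_i) · (x_{k,j} - mean_j), divisor n-1 = 3:
  S[U,U] = ((4.25)·(4.25) + (2.25)·(2.25) + (-3.75)·(-3.75) + (-2.75)·(-2.75)) / 3 = 44.75/3 = 14.9167
  S[U,V] = ((4.25)·(-2.5) + (2.25)·(1.5) + (-3.75)·(-1.5) + (-2.75)·(2.5)) / 3 = -8.5/3 = -2.8333
  S[V,V] = ((-2.5)·(-2.5) + (1.5)·(1.5) + (-1.5)·(-1.5) + (2.5)·(2.5)) / 3 = 17/3 = 5.6667
  S = [[14.9167, -2.8333],
 [-2.8333, 5.6667]].

Step 3 — invert S. det(S) = 14.9167·5.6667 - (-2.8333)² = 76.5.
  S^{-1} = (1/det) · [[d, -b], [-b, a]] = [[0.0741, 0.037],
 [0.037, 0.195]].

Step 4 — quadratic form (x̄ - mu_0)^T · S^{-1} · (x̄ - mu_0):
  S^{-1} · (x̄ - mu_0) = (0.1852, -0.3486),
  (x̄ - mu_0)^T · [...] = (3.75)·(0.1852) + (-2.5)·(-0.3486) = 1.5659.

Step 5 — scale by n: T² = 4 · 1.5659 = 6.2636.

T² ≈ 6.2636


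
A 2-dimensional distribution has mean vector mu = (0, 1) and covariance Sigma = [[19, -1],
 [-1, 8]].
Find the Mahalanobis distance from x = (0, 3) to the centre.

Step 1 — centre the observation: (x - mu) = (0, 2).

Step 2 — invert Sigma. det(Sigma) = 19·8 - (-1)² = 151.
  Sigma^{-1} = (1/det) · [[d, -b], [-b, a]] = [[0.053, 0.0066],
 [0.0066, 0.1258]].

Step 3 — form the quadratic (x - mu)^T · Sigma^{-1} · (x - mu):
  Sigma^{-1} · (x - mu) = (0.0132, 0.2517).
  (x - mu)^T · [Sigma^{-1} · (x - mu)] = (0)·(0.0132) + (2)·(0.2517) = 0.5033.

Step 4 — take square root: d = √(0.5033) ≈ 0.7094.

d(x, mu) = √(0.5033) ≈ 0.7094


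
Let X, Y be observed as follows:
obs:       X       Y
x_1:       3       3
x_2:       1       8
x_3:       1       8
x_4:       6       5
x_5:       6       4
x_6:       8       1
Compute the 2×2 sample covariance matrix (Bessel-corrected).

Step 1 — column means:
  mean(X) = (3 + 1 + 1 + 6 + 6 + 8) / 6 = 25/6 = 4.1667
  mean(Y) = (3 + 8 + 8 + 5 + 4 + 1) / 6 = 29/6 = 4.8333

Step 2 — sample covariance S[i,j] = (1/(n-1)) · Σ_k (x_{k,i} - mean_i) · (x_{k,j} - mean_j), with n-1 = 5.
  S[X,X] = ((-1.1667)·(-1.1667) + (-3.1667)·(-3.1667) + (-3.1667)·(-3.1667) + (1.8333)·(1.8333) + (1.8333)·(1.8333) + (3.8333)·(3.8333)) / 5 = 42.8333/5 = 8.5667
  S[X,Y] = ((-1.1667)·(-1.8333) + (-3.1667)·(3.1667) + (-3.1667)·(3.1667) + (1.8333)·(0.1667) + (1.8333)·(-0.8333) + (3.8333)·(-3.8333)) / 5 = -33.8333/5 = -6.7667
  S[Y,Y] = ((-1.8333)·(-1.8333) + (3.1667)·(3.1667) + (3.1667)·(3.1667) + (0.1667)·(0.1667) + (-0.8333)·(-0.8333) + (-3.8333)·(-3.8333)) / 5 = 38.8333/5 = 7.7667

S is symmetric (S[j,i] = S[i,j]). Assembling:

S = [[8.5667, -6.7667],
 [-6.7667, 7.7667]]


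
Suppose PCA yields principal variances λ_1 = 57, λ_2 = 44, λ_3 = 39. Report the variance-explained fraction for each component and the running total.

Step 1 — total variance = trace(Sigma) = Σ λ_i = 57 + 44 + 39 = 140.

Step 2 — fraction explained by component i = λ_i / Σ λ:
  PC1: 57/140 = 0.4071
  PC2: 44/140 = 0.3143
  PC3: 39/140 = 0.2786

Step 3 — cumulative fraction after k components = (λ_1 + ... + λ_k) / Σ λ:
  k = 1: 57/140 = 0.4071
  k = 2: (57 + 44)/140 = 101/140 = 0.7214
  k = 3: (57 + 44 + 39)/140 = 140/140 = 1

Summary (fraction, with percent):

explained: PC1 0.4071 (40.71%), PC2 0.3143 (31.43%), PC3 0.2786 (27.86%);  cumulative: 0.4071, 0.7214, 1


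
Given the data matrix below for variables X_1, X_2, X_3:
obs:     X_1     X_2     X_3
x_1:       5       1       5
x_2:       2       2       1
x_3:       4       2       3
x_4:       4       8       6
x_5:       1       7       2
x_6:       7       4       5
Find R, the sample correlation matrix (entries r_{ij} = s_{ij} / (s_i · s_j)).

Step 1 — column means:
  mean(X_1) = (5 + 2 + 4 + 4 + 1 + 7) / 6 = 23/6 = 3.8333
  mean(X_2) = (1 + 2 + 2 + 8 + 7 + 4) / 6 = 24/6 = 4
  mean(X_3) = (5 + 1 + 3 + 6 + 2 + 5) / 6 = 22/6 = 3.6667

Step 2 — sample variances and covariances s[i,j] = (1/(n-1)) · Σ_k (x_{k,i} - mean_i) · (x_{k,j} - mean_j), with n-1 = 5:
  s[X_1,X_1] = ((1.1667)·(1.1667) + (-1.8333)·(-1.8333) + (0.1667)·(0.1667) + (0.1667)·(0.1667) + (-2.8333)·(-2.8333) + (3.1667)·(3.1667)) / 5 = 22.8333/5 = 4.5667
  s[X_1,X_2] = ((1.1667)·(-3) + (-1.8333)·(-2) + (0.1667)·(-2) + (0.1667)·(4) + (-2.8333)·(3) + (3.1667)·(0)) / 5 = -8/5 = -1.6
  s[X_1,X_3] = ((1.1667)·(1.3333) + (-1.8333)·(-2.6667) + (0.1667)·(-0.6667) + (0.1667)·(2.3333) + (-2.8333)·(-1.6667) + (3.1667)·(1.3333)) / 5 = 15.6667/5 = 3.1333
  s[X_2,X_2] = ((-3)·(-3) + (-2)·(-2) + (-2)·(-2) + (4)·(4) + (3)·(3) + (0)·(0)) / 5 = 42/5 = 8.4
  s[X_2,X_3] = ((-3)·(1.3333) + (-2)·(-2.6667) + (-2)·(-0.6667) + (4)·(2.3333) + (3)·(-1.6667) + (0)·(1.3333)) / 5 = 7/5 = 1.4
  s[X_3,X_3] = ((1.3333)·(1.3333) + (-2.6667)·(-2.6667) + (-0.6667)·(-0.6667) + (2.3333)·(2.3333) + (-1.6667)·(-1.6667) + (1.3333)·(1.3333)) / 5 = 19.3333/5 = 3.8667
  Sample standard deviations s_i = √(s[i,i]):
  s(X_1) = √(4.5667) = 2.137
  s(X_2) = √(8.4) = 2.8983
  s(X_3) = √(3.8667) = 1.9664

Step 3 — r_{ij} = s_{ij} / (s_i · s_j):
  r[X_1,X_1] = 1 (diagonal).
  r[X_1,X_2] = -1.6 / (2.137 · 2.8983) = -1.6 / 6.1935 = -0.2583
  r[X_1,X_3] = 3.1333 / (2.137 · 1.9664) = 3.1333 / 4.2021 = 0.7457
  r[X_2,X_2] = 1 (diagonal).
  r[X_2,X_3] = 1.4 / (2.8983 · 1.9664) = 1.4 / 5.6991 = 0.2457
  r[X_3,X_3] = 1 (diagonal).

R is symmetric with unit diagonal. Assembling:

R = [[1, -0.2583, 0.7457],
 [-0.2583, 1, 0.2457],
 [0.7457, 0.2457, 1]]


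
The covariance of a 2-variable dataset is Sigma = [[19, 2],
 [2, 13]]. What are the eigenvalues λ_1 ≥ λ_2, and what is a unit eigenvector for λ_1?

Step 1 — characteristic polynomial of 2×2 Sigma:
  det(Sigma - λI) = λ² - trace · λ + det = 0.
  trace = 19 + 13 = 32, det = 19·13 - (2)² = 243.
Step 2 — discriminant:
  Δ = trace² - 4·det = 1024 - 972 = 52.
Step 3 — eigenvalues:
  λ = (trace ± √Δ)/2 = (32 ± 7.2111)/2,
  λ_1 = 19.6056,  λ_2 = 12.3944.

Step 4 — unit eigenvector for λ_1: solve (Sigma - λ_1 I)v = 0. First row:
  (19 - 19.6056)·v_x + (2)·v_y = 0, i.e. (-0.6056)·v_x + (2)·v_y = 0,
  so v ∝ (b, λ_1 - a) = (2, 0.6056) = u.
  ||u|| = √((2)² + (0.6056)²) = √(4.3667) ≈ 2.0897,
  v_1 = u/||u|| ≈ (0.9571, 0.2898) (||v_1|| = 1).

λ_1 = 19.6056,  λ_2 = 12.3944;  v_1 ≈ (0.9571, 0.2898)


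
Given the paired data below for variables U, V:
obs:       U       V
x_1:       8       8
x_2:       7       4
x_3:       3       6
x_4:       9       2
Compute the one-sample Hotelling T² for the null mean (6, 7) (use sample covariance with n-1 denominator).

Step 1 — sample mean vector:
  mean(U) = (8 + 7 + 3 + 9) / 4 = 27/4 = 6.75
  mean(V) = (8 + 4 + 6 + 2) / 4 = 20/4 = 5
  x̄ = (6.75, 5),  deviation x̄ - mu_0 = (6.75, 5) - (6, 7) = (0.75, -2).

Step 2 — sample covariance matrix, S[i,j] = (1/(n-1)) · Σ_k (x_{k,i} - mean_i) · (x_{k,j} - mean_j), divisor n-1 = 3:
  S[U,U] = ((1.25)·(1.25) + (0.25)·(0.25) + (-3.75)·(-3.75) + (2.25)·(2.25)) / 3 = 20.75/3 = 6.9167
  S[U,V] = ((1.25)·(3) + (0.25)·(-1) + (-3.75)·(1) + (2.25)·(-3)) / 3 = -7/3 = -2.3333
  S[V,V] = ((3)·(3) + (-1)·(-1) + (1)·(1) + (-3)·(-3)) / 3 = 20/3 = 6.6667
  S = [[6.9167, -2.3333],
 [-2.3333, 6.6667]].

Step 3 — invert S. det(S) = 6.9167·6.6667 - (-2.3333)² = 40.6667.
  S^{-1} = (1/det) · [[d, -b], [-b, a]] = [[0.1639, 0.0574],
 [0.0574, 0.1701]].

Step 4 — quadratic form (x̄ - mu_0)^T · S^{-1} · (x̄ - mu_0):
  S^{-1} · (x̄ - mu_0) = (0.0082, -0.2971),
  (x̄ - mu_0)^T · [...] = (0.75)·(0.0082) + (-2)·(-0.2971) = 0.6004.

Step 5 — scale by n: T² = 4 · 0.6004 = 2.4016.

T² ≈ 2.4016


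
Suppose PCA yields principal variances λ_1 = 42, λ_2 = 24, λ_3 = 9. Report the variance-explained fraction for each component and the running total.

Step 1 — total variance = trace(Sigma) = Σ λ_i = 42 + 24 + 9 = 75.

Step 2 — fraction explained by component i = λ_i / Σ λ:
  PC1: 42/75 = 0.56
  PC2: 24/75 = 0.32
  PC3: 9/75 = 0.12

Step 3 — cumulative fraction after k components = (λ_1 + ... + λ_k) / Σ λ:
  k = 1: 42/75 = 0.56
  k = 2: (42 + 24)/75 = 66/75 = 0.88
  k = 3: (42 + 24 + 9)/75 = 75/75 = 1

Summary (fraction, with percent):

explained: PC1 0.56 (56%), PC2 0.32 (32%), PC3 0.12 (12%);  cumulative: 0.56, 0.88, 1


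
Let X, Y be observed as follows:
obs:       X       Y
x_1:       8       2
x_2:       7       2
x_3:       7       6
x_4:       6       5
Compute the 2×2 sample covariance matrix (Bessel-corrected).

Step 1 — column means:
  mean(X) = (8 + 7 + 7 + 6) / 4 = 28/4 = 7
  mean(Y) = (2 + 2 + 6 + 5) / 4 = 15/4 = 3.75

Step 2 — sample covariance S[i,j] = (1/(n-1)) · Σ_k (x_{k,i} - mean_i) · (x_{k,j} - mean_j), with n-1 = 3.
  S[X,X] = ((1)·(1) + (0)·(0) + (0)·(0) + (-1)·(-1)) / 3 = 2/3 = 0.6667
  S[X,Y] = ((1)·(-1.75) + (0)·(-1.75) + (0)·(2.25) + (-1)·(1.25)) / 3 = -3/3 = -1
  S[Y,Y] = ((-1.75)·(-1.75) + (-1.75)·(-1.75) + (2.25)·(2.25) + (1.25)·(1.25)) / 3 = 12.75/3 = 4.25

S is symmetric (S[j,i] = S[i,j]). Assembling:

S = [[0.6667, -1],
 [-1, 4.25]]


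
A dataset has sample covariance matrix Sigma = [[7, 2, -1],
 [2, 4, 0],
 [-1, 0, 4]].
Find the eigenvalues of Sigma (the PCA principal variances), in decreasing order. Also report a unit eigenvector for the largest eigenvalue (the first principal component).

Step 1 — characteristic polynomial p(λ) = det(λI - Sigma) = λ³ - tr·λ² + c_1·λ - det, where tr = trace, c_1 = sum of the principal 2×2 minors, det = det(Sigma):
  tr = 7 + 4 + 4 = 15,
  c_1 = (7·4 - (2)²) + (7·4 - (-1)²) + (4·4 - (0)²) = 24 + 27 + 16 = 67,
  det = 7·(4·4 - (0)²) - (2)·((2)·4 - (0)·(-1)) + (-1)·((2)·(0) - 4·(-1)) = 7·(16) - (2)·(8) + (-1)·(4) = 92.
  So p(λ) = λ³ - 15λ² + 67λ - 92.
Step 2 — look for an integer root (rational root theorem: any rational root is an integer divisor of 92). Testing λ = 4:
  p(4) = 64 - 240 + 268 - 92 = 0  ✓
  Dividing out (λ - 4): p(λ) = (λ - 4)(λ² - 11λ + 23).
Step 3 — remaining eigenvalues from the quadratic λ² - 11λ + 23 = 0:
  Δ = 11² - 4·23 = 121 - 92 = 29,  λ = (11 ± √29)/2 = (11 ± 5.3852)/2 ≈ 8.1926 or 2.8074.
  Sorted: λ_1 = 8.1926,  λ_2 = 4,  λ_3 = 2.8074  (check: sum = 15 = tr ✓).

Step 4 — unit eigenvector for λ_1 ≈ 8.1926: v spans the null space of (Sigma - λ_1 I), whose rows are
  r_1 = (-1.1926, 2, -1),  r_2 = (2, -4.1926, 0),  r_3 = (-1, 0, -4.1926).
  v is orthogonal to every row, so take v ∝ r_1 × r_2 = ((2)·(0) - (-1)·(-4.1926), (-1)·(2) - (-1.1926)·(0), (-1.1926)·(-4.1926) - (2)·(2)) ≈ (-4.1926, -2, 1).
  Rescale (multiply by -1 so the first nonzero entry is positive): u = (4.1926, 2, -1).
  ||u|| = √((4.1926)² + (2)² + (-1)²) = √(22.5777) ≈ 4.7516,  v_1 = u/||u|| ≈ (0.8824, 0.4209, -0.2105) (||v_1|| = 1).

λ_1 = 8.1926,  λ_2 = 4,  λ_3 = 2.8074;  v_1 ≈ (0.8824, 0.4209, -0.2105)


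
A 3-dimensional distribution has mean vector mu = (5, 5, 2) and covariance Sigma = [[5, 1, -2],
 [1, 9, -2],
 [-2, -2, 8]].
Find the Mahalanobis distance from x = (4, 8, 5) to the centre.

Step 1 — centre the observation: (x - mu) = (-1, 3, 3).

Step 2 — invert Sigma (cofactor / det for 3×3, or solve directly):
  Sigma^{-1} = [[0.2237, -0.0132, 0.0526],
 [-0.0132, 0.1184, 0.0263],
 [0.0526, 0.0263, 0.1447]].

Step 3 — form the quadratic (x - mu)^T · Sigma^{-1} · (x - mu):
  Sigma^{-1} · (x - mu) = (-0.1053, 0.4474, 0.4605).
  (x - mu)^T · [Sigma^{-1} · (x - mu)] = (-1)·(-0.1053) + (3)·(0.4474) + (3)·(0.4605) = 2.8289.

Step 4 — take square root: d = √(2.8289) ≈ 1.6819.

d(x, mu) = √(2.8289) ≈ 1.6819


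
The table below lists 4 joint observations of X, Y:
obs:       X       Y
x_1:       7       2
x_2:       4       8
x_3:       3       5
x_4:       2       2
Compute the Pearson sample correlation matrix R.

Step 1 — column means:
  mean(X) = (7 + 4 + 3 + 2) / 4 = 16/4 = 4
  mean(Y) = (2 + 8 + 5 + 2) / 4 = 17/4 = 4.25

Step 2 — sample variances and covariances s[i,j] = (1/(n-1)) · Σ_k (x_{k,i} - mean_i) · (x_{k,j} - mean_j), with n-1 = 3:
  s[X,X] = ((3)·(3) + (0)·(0) + (-1)·(-1) + (-2)·(-2)) / 3 = 14/3 = 4.6667
  s[X,Y] = ((3)·(-2.25) + (0)·(3.75) + (-1)·(0.75) + (-2)·(-2.25)) / 3 = -3/3 = -1
  s[Y,Y] = ((-2.25)·(-2.25) + (3.75)·(3.75) + (0.75)·(0.75) + (-2.25)·(-2.25)) / 3 = 24.75/3 = 8.25
  Sample standard deviations s_i = √(s[i,i]):
  s(X) = √(4.6667) = 2.1602
  s(Y) = √(8.25) = 2.8723

Step 3 — r_{ij} = s_{ij} / (s_i · s_j):
  r[X,X] = 1 (diagonal).
  r[X,Y] = -1 / (2.1602 · 2.8723) = -1 / 6.2048 = -0.1612
  r[Y,Y] = 1 (diagonal).

R is symmetric with unit diagonal. Assembling:

R = [[1, -0.1612],
 [-0.1612, 1]]


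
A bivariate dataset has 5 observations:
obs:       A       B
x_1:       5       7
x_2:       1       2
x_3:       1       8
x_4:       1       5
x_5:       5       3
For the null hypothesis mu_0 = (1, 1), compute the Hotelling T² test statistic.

Step 1 — sample mean vector:
  mean(A) = (5 + 1 + 1 + 1 + 5) / 5 = 13/5 = 2.6
  mean(B) = (7 + 2 + 8 + 5 + 3) / 5 = 25/5 = 5
  x̄ = (2.6, 5),  deviation x̄ - mu_0 = (2.6, 5) - (1, 1) = (1.6, 4).

Step 2 — sample covariance matrix, S[i,j] = (1/(n-1)) · Σ_k (x_{k,i} - mean_i) · (x_{k,j} - mean_j), divisor n-1 = 4:
  S[A,A] = ((2.4)·(2.4) + (-1.6)·(-1.6) + (-1.6)·(-1.6) + (-1.6)·(-1.6) + (2.4)·(2.4)) / 4 = 19.2/4 = 4.8
  S[A,B] = ((2.4)·(2) + (-1.6)·(-3) + (-1.6)·(3) + (-1.6)·(0) + (2.4)·(-2)) / 4 = 0/4 = 0
  S[B,B] = ((2)·(2) + (-3)·(-3) + (3)·(3) + (0)·(0) + (-2)·(-2)) / 4 = 26/4 = 6.5
  S = [[4.8, 0],
 [0, 6.5]].

Step 3 — invert S. det(S) = 4.8·6.5 - (0)² = 31.2.
  S^{-1} = (1/det) · [[d, -b], [-b, a]] = [[0.2083, 0],
 [0, 0.1538]].

Step 4 — quadratic form (x̄ - mu_0)^T · S^{-1} · (x̄ - mu_0):
  S^{-1} · (x̄ - mu_0) = (0.3333, 0.6154),
  (x̄ - mu_0)^T · [...] = (1.6)·(0.3333) + (4)·(0.6154) = 2.9949.

Step 5 — scale by n: T² = 5 · 2.9949 = 14.9744.

T² ≈ 14.9744


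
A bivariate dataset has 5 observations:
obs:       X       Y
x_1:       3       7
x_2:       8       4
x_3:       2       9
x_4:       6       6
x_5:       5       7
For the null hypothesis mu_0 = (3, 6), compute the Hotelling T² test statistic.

Step 1 — sample mean vector:
  mean(X) = (3 + 8 + 2 + 6 + 5) / 5 = 24/5 = 4.8
  mean(Y) = (7 + 4 + 9 + 6 + 7) / 5 = 33/5 = 6.6
  x̄ = (4.8, 6.6),  deviation x̄ - mu_0 = (4.8, 6.6) - (3, 6) = (1.8, 0.6).

Step 2 — sample covariance matrix, S[i,j] = (1/(n-1)) · Σ_k (x_{k,i} - mean_i) · (x_{k,j} - mean_j), divisor n-1 = 4:
  S[X,X] = ((-1.8)·(-1.8) + (3.2)·(3.2) + (-2.8)·(-2.8) + (1.2)·(1.2) + (0.2)·(0.2)) / 4 = 22.8/4 = 5.7
  S[X,Y] = ((-1.8)·(0.4) + (3.2)·(-2.6) + (-2.8)·(2.4) + (1.2)·(-0.6) + (0.2)·(0.4)) / 4 = -16.4/4 = -4.1
  S[Y,Y] = ((0.4)·(0.4) + (-2.6)·(-2.6) + (2.4)·(2.4) + (-0.6)·(-0.6) + (0.4)·(0.4)) / 4 = 13.2/4 = 3.3
  S = [[5.7, -4.1],
 [-4.1, 3.3]].

Step 3 — invert S. det(S) = 5.7·3.3 - (-4.1)² = 2.
  S^{-1} = (1/det) · [[d, -b], [-b, a]] = [[1.65, 2.05],
 [2.05, 2.85]].

Step 4 — quadratic form (x̄ - mu_0)^T · S^{-1} · (x̄ - mu_0):
  S^{-1} · (x̄ - mu_0) = (4.2, 5.4),
  (x̄ - mu_0)^T · [...] = (1.8)·(4.2) + (0.6)·(5.4) = 10.8.

Step 5 — scale by n: T² = 5 · 10.8 = 54.

T² ≈ 54


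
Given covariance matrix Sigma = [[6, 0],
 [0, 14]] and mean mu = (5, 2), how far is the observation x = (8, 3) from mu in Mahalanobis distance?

Step 1 — centre the observation: (x - mu) = (3, 1).

Step 2 — invert Sigma. det(Sigma) = 6·14 - (0)² = 84.
  Sigma^{-1} = (1/det) · [[d, -b], [-b, a]] = [[0.1667, 0],
 [0, 0.0714]].

Step 3 — form the quadratic (x - mu)^T · Sigma^{-1} · (x - mu):
  Sigma^{-1} · (x - mu) = (0.5, 0.0714).
  (x - mu)^T · [Sigma^{-1} · (x - mu)] = (3)·(0.5) + (1)·(0.0714) = 1.5714.

Step 4 — take square root: d = √(1.5714) ≈ 1.2536.

d(x, mu) = √(1.5714) ≈ 1.2536


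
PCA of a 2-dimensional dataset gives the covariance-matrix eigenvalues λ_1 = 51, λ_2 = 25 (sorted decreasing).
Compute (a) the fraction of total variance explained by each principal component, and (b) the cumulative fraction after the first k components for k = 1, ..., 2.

Step 1 — total variance = trace(Sigma) = Σ λ_i = 51 + 25 = 76.

Step 2 — fraction explained by component i = λ_i / Σ λ:
  PC1: 51/76 = 0.6711
  PC2: 25/76 = 0.3289

Step 3 — cumulative fraction after k components = (λ_1 + ... + λ_k) / Σ λ:
  k = 1: 51/76 = 0.6711
  k = 2: (51 + 25)/76 = 76/76 = 1

Summary (fraction, with percent):

explained: PC1 0.6711 (67.11%), PC2 0.3289 (32.89%);  cumulative: 0.6711, 1


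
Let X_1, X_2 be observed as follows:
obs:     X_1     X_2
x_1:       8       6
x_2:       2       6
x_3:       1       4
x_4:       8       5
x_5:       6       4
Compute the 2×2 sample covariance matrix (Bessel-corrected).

Step 1 — column means:
  mean(X_1) = (8 + 2 + 1 + 8 + 6) / 5 = 25/5 = 5
  mean(X_2) = (6 + 6 + 4 + 5 + 4) / 5 = 25/5 = 5

Step 2 — sample covariance S[i,j] = (1/(n-1)) · Σ_k (x_{k,i} - mean_i) · (x_{k,j} - mean_j), with n-1 = 4.
  S[X_1,X_1] = ((3)·(3) + (-3)·(-3) + (-4)·(-4) + (3)·(3) + (1)·(1)) / 4 = 44/4 = 11
  S[X_1,X_2] = ((3)·(1) + (-3)·(1) + (-4)·(-1) + (3)·(0) + (1)·(-1)) / 4 = 3/4 = 0.75
  S[X_2,X_2] = ((1)·(1) + (1)·(1) + (-1)·(-1) + (0)·(0) + (-1)·(-1)) / 4 = 4/4 = 1

S is symmetric (S[j,i] = S[i,j]). Assembling:

S = [[11, 0.75],
 [0.75, 1]]


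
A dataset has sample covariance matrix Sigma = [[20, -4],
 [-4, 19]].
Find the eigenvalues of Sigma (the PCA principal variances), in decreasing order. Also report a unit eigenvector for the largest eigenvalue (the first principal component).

Step 1 — characteristic polynomial of 2×2 Sigma:
  det(Sigma - λI) = λ² - trace · λ + det = 0.
  trace = 20 + 19 = 39, det = 20·19 - (-4)² = 364.
Step 2 — discriminant:
  Δ = trace² - 4·det = 1521 - 1456 = 65.
Step 3 — eigenvalues:
  λ = (trace ± √Δ)/2 = (39 ± 8.0623)/2,
  λ_1 = 23.5311,  λ_2 = 15.4689.

Step 4 — unit eigenvector for λ_1: solve (Sigma - λ_1 I)v = 0. First row:
  (20 - 23.5311)·v_x + (-4)·v_y = 0, i.e. (-3.5311)·v_x + (-4)·v_y = 0,
  so v ∝ (b, λ_1 - a) = (-4, 3.5311); multiply by -1 so the first entry is positive: u = (4, -3.5311).
  ||u|| = √((4)² + (-3.5311)²) = √(28.4689) ≈ 5.3356,
  v_1 = u/||u|| ≈ (0.7497, -0.6618) (||v_1|| = 1).

λ_1 = 23.5311,  λ_2 = 15.4689;  v_1 ≈ (0.7497, -0.6618)


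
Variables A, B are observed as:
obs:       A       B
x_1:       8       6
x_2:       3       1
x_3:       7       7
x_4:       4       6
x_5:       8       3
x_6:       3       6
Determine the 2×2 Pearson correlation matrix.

Step 1 — column means:
  mean(A) = (8 + 3 + 7 + 4 + 8 + 3) / 6 = 33/6 = 5.5
  mean(B) = (6 + 1 + 7 + 6 + 3 + 6) / 6 = 29/6 = 4.8333

Step 2 — sample variances and covariances s[i,j] = (1/(n-1)) · Σ_k (x_{k,i} - mean_i) · (x_{k,j} - mean_j), with n-1 = 5:
  s[A,A] = ((2.5)·(2.5) + (-2.5)·(-2.5) + (1.5)·(1.5) + (-1.5)·(-1.5) + (2.5)·(2.5) + (-2.5)·(-2.5)) / 5 = 29.5/5 = 5.9
  s[A,B] = ((2.5)·(1.1667) + (-2.5)·(-3.8333) + (1.5)·(2.1667) + (-1.5)·(1.1667) + (2.5)·(-1.8333) + (-2.5)·(1.1667)) / 5 = 6.5/5 = 1.3
  s[B,B] = ((1.1667)·(1.1667) + (-3.8333)·(-3.8333) + (2.1667)·(2.1667) + (1.1667)·(1.1667) + (-1.8333)·(-1.8333) + (1.1667)·(1.1667)) / 5 = 26.8333/5 = 5.3667
  Sample standard deviations s_i = √(s[i,i]):
  s(A) = √(5.9) = 2.429
  s(B) = √(5.3667) = 2.3166

Step 3 — r_{ij} = s_{ij} / (s_i · s_j):
  r[A,A] = 1 (diagonal).
  r[A,B] = 1.3 / (2.429 · 2.3166) = 1.3 / 5.627 = 0.231
  r[B,B] = 1 (diagonal).

R is symmetric with unit diagonal. Assembling:

R = [[1, 0.231],
 [0.231, 1]]


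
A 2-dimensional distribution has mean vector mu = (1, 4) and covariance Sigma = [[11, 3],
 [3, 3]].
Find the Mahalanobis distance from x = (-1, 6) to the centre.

Step 1 — centre the observation: (x - mu) = (-2, 2).

Step 2 — invert Sigma. det(Sigma) = 11·3 - (3)² = 24.
  Sigma^{-1} = (1/det) · [[d, -b], [-b, a]] = [[0.125, -0.125],
 [-0.125, 0.4583]].

Step 3 — form the quadratic (x - mu)^T · Sigma^{-1} · (x - mu):
  Sigma^{-1} · (x - mu) = (-0.5, 1.1667).
  (x - mu)^T · [Sigma^{-1} · (x - mu)] = (-2)·(-0.5) + (2)·(1.1667) = 3.3333.

Step 4 — take square root: d = √(3.3333) ≈ 1.8257.

d(x, mu) = √(3.3333) ≈ 1.8257


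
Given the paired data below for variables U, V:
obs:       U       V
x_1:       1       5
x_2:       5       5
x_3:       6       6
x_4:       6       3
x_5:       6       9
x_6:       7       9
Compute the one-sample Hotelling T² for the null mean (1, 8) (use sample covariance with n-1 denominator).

Step 1 — sample mean vector:
  mean(U) = (1 + 5 + 6 + 6 + 6 + 7) / 6 = 31/6 = 5.1667
  mean(V) = (5 + 5 + 6 + 3 + 9 + 9) / 6 = 37/6 = 6.1667
  x̄ = (5.1667, 6.1667),  deviation x̄ - mu_0 = (5.1667, 6.1667) - (1, 8) = (4.1667, -1.8333).

Step 2 — sample covariance matrix, S[i,j] = (1/(n-1)) · Σ_k (x_{k,i} - mean_i) · (x_{k,j} - mean_j), divisor n-1 = 5:
  S[U,U] = ((-4.1667)·(-4.1667) + (-0.1667)·(-0.1667) + (0.8333)·(0.8333) + (0.8333)·(0.8333) + (0.8333)·(0.8333) + (1.8333)·(1.8333)) / 5 = 22.8333/5 = 4.5667
  S[U,V] = ((-4.1667)·(-1.1667) + (-0.1667)·(-1.1667) + (0.8333)·(-0.1667) + (0.8333)·(-3.1667) + (0.8333)·(2.8333) + (1.8333)·(2.8333)) / 5 = 9.8333/5 = 1.9667
  S[V,V] = ((-1.1667)·(-1.1667) + (-1.1667)·(-1.1667) + (-0.1667)·(-0.1667) + (-3.1667)·(-3.1667) + (2.8333)·(2.8333) + (2.8333)·(2.8333)) / 5 = 28.8333/5 = 5.7667
  S = [[4.5667, 1.9667],
 [1.9667, 5.7667]].

Step 3 — invert S. det(S) = 4.5667·5.7667 - (1.9667)² = 22.4667.
  S^{-1} = (1/det) · [[d, -b], [-b, a]] = [[0.2567, -0.0875],
 [-0.0875, 0.2033]].

Step 4 — quadratic form (x̄ - mu_0)^T · S^{-1} · (x̄ - mu_0):
  S^{-1} · (x̄ - mu_0) = (1.23, -0.7374),
  (x̄ - mu_0)^T · [...] = (4.1667)·(1.23) + (-1.8333)·(-0.7374) = 6.4768.

Step 5 — scale by n: T² = 6 · 6.4768 = 38.8605.

T² ≈ 38.8605


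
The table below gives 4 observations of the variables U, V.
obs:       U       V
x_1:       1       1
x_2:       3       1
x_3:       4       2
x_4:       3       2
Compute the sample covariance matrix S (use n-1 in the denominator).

Step 1 — column means:
  mean(U) = (1 + 3 + 4 + 3) / 4 = 11/4 = 2.75
  mean(V) = (1 + 1 + 2 + 2) / 4 = 6/4 = 1.5

Step 2 — sample covariance S[i,j] = (1/(n-1)) · Σ_k (x_{k,i} - mean_i) · (x_{k,j} - mean_j), with n-1 = 3.
  S[U,U] = ((-1.75)·(-1.75) + (0.25)·(0.25) + (1.25)·(1.25) + (0.25)·(0.25)) / 3 = 4.75/3 = 1.5833
  S[U,V] = ((-1.75)·(-0.5) + (0.25)·(-0.5) + (1.25)·(0.5) + (0.25)·(0.5)) / 3 = 1.5/3 = 0.5
  S[V,V] = ((-0.5)·(-0.5) + (-0.5)·(-0.5) + (0.5)·(0.5) + (0.5)·(0.5)) / 3 = 1/3 = 0.3333

S is symmetric (S[j,i] = S[i,j]). Assembling:

S = [[1.5833, 0.5],
 [0.5, 0.3333]]


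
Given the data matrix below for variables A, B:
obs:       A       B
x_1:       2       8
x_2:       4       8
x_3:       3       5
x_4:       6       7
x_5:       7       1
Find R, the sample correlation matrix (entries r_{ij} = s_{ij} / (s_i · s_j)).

Step 1 — column means:
  mean(A) = (2 + 4 + 3 + 6 + 7) / 5 = 22/5 = 4.4
  mean(B) = (8 + 8 + 5 + 7 + 1) / 5 = 29/5 = 5.8

Step 2 — sample variances and covariances s[i,j] = (1/(n-1)) · Σ_k (x_{k,i} - mean_i) · (x_{k,j} - mean_j), with n-1 = 4:
  s[A,A] = ((-2.4)·(-2.4) + (-0.4)·(-0.4) + (-1.4)·(-1.4) + (1.6)·(1.6) + (2.6)·(2.6)) / 4 = 17.2/4 = 4.3
  s[A,B] = ((-2.4)·(2.2) + (-0.4)·(2.2) + (-1.4)·(-0.8) + (1.6)·(1.2) + (2.6)·(-4.8)) / 4 = -15.6/4 = -3.9
  s[B,B] = ((2.2)·(2.2) + (2.2)·(2.2) + (-0.8)·(-0.8) + (1.2)·(1.2) + (-4.8)·(-4.8)) / 4 = 34.8/4 = 8.7
  Sample standard deviations s_i = √(s[i,i]):
  s(A) = √(4.3) = 2.0736
  s(B) = √(8.7) = 2.9496

Step 3 — r_{ij} = s_{ij} / (s_i · s_j):
  r[A,A] = 1 (diagonal).
  r[A,B] = -3.9 / (2.0736 · 2.9496) = -3.9 / 6.1164 = -0.6376
  r[B,B] = 1 (diagonal).

R is symmetric with unit diagonal. Assembling:

R = [[1, -0.6376],
 [-0.6376, 1]]


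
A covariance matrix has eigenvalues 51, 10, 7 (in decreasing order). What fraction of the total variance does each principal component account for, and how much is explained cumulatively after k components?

Step 1 — total variance = trace(Sigma) = Σ λ_i = 51 + 10 + 7 = 68.

Step 2 — fraction explained by component i = λ_i / Σ λ:
  PC1: 51/68 = 0.75
  PC2: 10/68 = 0.1471
  PC3: 7/68 = 0.1029

Step 3 — cumulative fraction after k components = (λ_1 + ... + λ_k) / Σ λ:
  k = 1: 51/68 = 0.75
  k = 2: (51 + 10)/68 = 61/68 = 0.8971
  k = 3: (51 + 10 + 7)/68 = 68/68 = 1

Summary (fraction, with percent):

explained: PC1 0.75 (75%), PC2 0.1471 (14.71%), PC3 0.1029 (10.29%);  cumulative: 0.75, 0.8971, 1


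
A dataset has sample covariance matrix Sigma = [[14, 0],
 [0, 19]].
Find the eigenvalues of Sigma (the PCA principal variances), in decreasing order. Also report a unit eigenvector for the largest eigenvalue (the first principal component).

Step 1 — characteristic polynomial of 2×2 Sigma:
  det(Sigma - λI) = λ² - trace · λ + det = 0.
  trace = 14 + 19 = 33, det = 14·19 - (0)² = 266.
Step 2 — discriminant:
  Δ = trace² - 4·det = 1089 - 1064 = 25.
Step 3 — eigenvalues:
  λ = (trace ± √Δ)/2 = (33 ± 5)/2,
  λ_1 = 19,  λ_2 = 14.

Step 4 — unit eigenvector for λ_1: Sigma is diagonal, so its eigenvectors are the coordinate axes. λ_1 = 19 is the diagonal entry on the second coordinate axis, hence
  v_1 = (0, 1) (||v_1|| = 1).

λ_1 = 19,  λ_2 = 14;  v_1 ≈ (0, 1)


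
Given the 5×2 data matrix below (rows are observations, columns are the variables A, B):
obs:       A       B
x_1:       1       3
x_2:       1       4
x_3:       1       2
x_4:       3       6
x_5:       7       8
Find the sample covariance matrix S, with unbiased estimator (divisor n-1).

Step 1 — column means:
  mean(A) = (1 + 1 + 1 + 3 + 7) / 5 = 13/5 = 2.6
  mean(B) = (3 + 4 + 2 + 6 + 8) / 5 = 23/5 = 4.6

Step 2 — sample covariance S[i,j] = (1/(n-1)) · Σ_k (x_{k,i} - mean_i) · (x_{k,j} - mean_j), with n-1 = 4.
  S[A,A] = ((-1.6)·(-1.6) + (-1.6)·(-1.6) + (-1.6)·(-1.6) + (0.4)·(0.4) + (4.4)·(4.4)) / 4 = 27.2/4 = 6.8
  S[A,B] = ((-1.6)·(-1.6) + (-1.6)·(-0.6) + (-1.6)·(-2.6) + (0.4)·(1.4) + (4.4)·(3.4)) / 4 = 23.2/4 = 5.8
  S[B,B] = ((-1.6)·(-1.6) + (-0.6)·(-0.6) + (-2.6)·(-2.6) + (1.4)·(1.4) + (3.4)·(3.4)) / 4 = 23.2/4 = 5.8

S is symmetric (S[j,i] = S[i,j]). Assembling:

S = [[6.8, 5.8],
 [5.8, 5.8]]


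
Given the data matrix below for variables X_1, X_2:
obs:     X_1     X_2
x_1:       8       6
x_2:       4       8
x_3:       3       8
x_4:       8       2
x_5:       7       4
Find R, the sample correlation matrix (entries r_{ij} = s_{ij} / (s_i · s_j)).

Step 1 — column means:
  mean(X_1) = (8 + 4 + 3 + 8 + 7) / 5 = 30/5 = 6
  mean(X_2) = (6 + 8 + 8 + 2 + 4) / 5 = 28/5 = 5.6

Step 2 — sample variances and covariances s[i,j] = (1/(n-1)) · Σ_k (x_{k,i} - mean_i) · (x_{k,j} - mean_j), with n-1 = 4:
  s[X_1,X_1] = ((2)·(2) + (-2)·(-2) + (-3)·(-3) + (2)·(2) + (1)·(1)) / 4 = 22/4 = 5.5
  s[X_1,X_2] = ((2)·(0.4) + (-2)·(2.4) + (-3)·(2.4) + (2)·(-3.6) + (1)·(-1.6)) / 4 = -20/4 = -5
  s[X_2,X_2] = ((0.4)·(0.4) + (2.4)·(2.4) + (2.4)·(2.4) + (-3.6)·(-3.6) + (-1.6)·(-1.6)) / 4 = 27.2/4 = 6.8
  Sample standard deviations s_i = √(s[i,i]):
  s(X_1) = √(5.5) = 2.3452
  s(X_2) = √(6.8) = 2.6077

Step 3 — r_{ij} = s_{ij} / (s_i · s_j):
  r[X_1,X_1] = 1 (diagonal).
  r[X_1,X_2] = -5 / (2.3452 · 2.6077) = -5 / 6.1156 = -0.8176
  r[X_2,X_2] = 1 (diagonal).

R is symmetric with unit diagonal. Assembling:

R = [[1, -0.8176],
 [-0.8176, 1]]


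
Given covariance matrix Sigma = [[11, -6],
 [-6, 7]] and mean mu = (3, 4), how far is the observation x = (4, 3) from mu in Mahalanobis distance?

Step 1 — centre the observation: (x - mu) = (1, -1).

Step 2 — invert Sigma. det(Sigma) = 11·7 - (-6)² = 41.
  Sigma^{-1} = (1/det) · [[d, -b], [-b, a]] = [[0.1707, 0.1463],
 [0.1463, 0.2683]].

Step 3 — form the quadratic (x - mu)^T · Sigma^{-1} · (x - mu):
  Sigma^{-1} · (x - mu) = (0.0244, -0.122).
  (x - mu)^T · [Sigma^{-1} · (x - mu)] = (1)·(0.0244) + (-1)·(-0.122) = 0.1463.

Step 4 — take square root: d = √(0.1463) ≈ 0.3825.

d(x, mu) = √(0.1463) ≈ 0.3825


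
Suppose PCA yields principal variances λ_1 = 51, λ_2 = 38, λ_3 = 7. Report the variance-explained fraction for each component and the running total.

Step 1 — total variance = trace(Sigma) = Σ λ_i = 51 + 38 + 7 = 96.

Step 2 — fraction explained by component i = λ_i / Σ λ:
  PC1: 51/96 = 0.5312
  PC2: 38/96 = 0.3958
  PC3: 7/96 = 0.0729

Step 3 — cumulative fraction after k components = (λ_1 + ... + λ_k) / Σ λ:
  k = 1: 51/96 = 0.5312
  k = 2: (51 + 38)/96 = 89/96 = 0.9271
  k = 3: (51 + 38 + 7)/96 = 96/96 = 1

Summary (fraction, with percent):

explained: PC1 0.5312 (53.12%), PC2 0.3958 (39.58%), PC3 0.0729 (7.29%);  cumulative: 0.5312, 0.9271, 1


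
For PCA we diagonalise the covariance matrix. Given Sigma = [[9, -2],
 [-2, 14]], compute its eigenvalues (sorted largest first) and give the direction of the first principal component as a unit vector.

Step 1 — characteristic polynomial of 2×2 Sigma:
  det(Sigma - λI) = λ² - trace · λ + det = 0.
  trace = 9 + 14 = 23, det = 9·14 - (-2)² = 122.
Step 2 — discriminant:
  Δ = trace² - 4·det = 529 - 488 = 41.
Step 3 — eigenvalues:
  λ = (trace ± √Δ)/2 = (23 ± 6.4031)/2,
  λ_1 = 14.7016,  λ_2 = 8.2984.

Step 4 — unit eigenvector for λ_1: solve (Sigma - λ_1 I)v = 0. First row:
  (9 - 14.7016)·v_x + (-2)·v_y = 0, i.e. (-5.7016)·v_x + (-2)·v_y = 0,
  so v ∝ (b, λ_1 - a) = (-2, 5.7016); multiply by -1 so the first entry is positive: u = (2, -5.7016).
  ||u|| = √((2)² + (-5.7016)²) = √(36.5078) ≈ 6.0422,
  v_1 = u/||u|| ≈ (0.331, -0.9436) (||v_1|| = 1).

λ_1 = 14.7016,  λ_2 = 8.2984;  v_1 ≈ (0.331, -0.9436)


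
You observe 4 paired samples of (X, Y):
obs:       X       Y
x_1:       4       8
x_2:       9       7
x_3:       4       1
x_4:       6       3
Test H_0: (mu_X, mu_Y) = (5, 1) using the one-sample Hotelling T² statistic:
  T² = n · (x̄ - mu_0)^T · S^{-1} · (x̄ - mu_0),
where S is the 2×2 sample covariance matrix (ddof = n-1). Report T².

Step 1 — sample mean vector:
  mean(X) = (4 + 9 + 4 + 6) / 4 = 23/4 = 5.75
  mean(Y) = (8 + 7 + 1 + 3) / 4 = 19/4 = 4.75
  x̄ = (5.75, 4.75),  deviation x̄ - mu_0 = (5.75, 4.75) - (5, 1) = (0.75, 3.75).

Step 2 — sample covariance matrix, S[i,j] = (1/(n-1)) · Σ_k (x_{k,i} - mean_i) · (x_{k,j} - mean_j), divisor n-1 = 3:
  S[X,X] = ((-1.75)·(-1.75) + (3.25)·(3.25) + (-1.75)·(-1.75) + (0.25)·(0.25)) / 3 = 16.75/3 = 5.5833
  S[X,Y] = ((-1.75)·(3.25) + (3.25)·(2.25) + (-1.75)·(-3.75) + (0.25)·(-1.75)) / 3 = 7.75/3 = 2.5833
  S[Y,Y] = ((3.25)·(3.25) + (2.25)·(2.25) + (-3.75)·(-3.75) + (-1.75)·(-1.75)) / 3 = 32.75/3 = 10.9167
  S = [[5.5833, 2.5833],
 [2.5833, 10.9167]].

Step 3 — invert S. det(S) = 5.5833·10.9167 - (2.5833)² = 54.2778.
  S^{-1} = (1/det) · [[d, -b], [-b, a]] = [[0.2011, -0.0476],
 [-0.0476, 0.1029]].

Step 4 — quadratic form (x̄ - mu_0)^T · S^{-1} · (x̄ - mu_0):
  S^{-1} · (x̄ - mu_0) = (-0.0276, 0.3501),
  (x̄ - mu_0)^T · [...] = (0.75)·(-0.0276) + (3.75)·(0.3501) = 1.292.

Step 5 — scale by n: T² = 4 · 1.292 = 5.1679.

T² ≈ 5.1679


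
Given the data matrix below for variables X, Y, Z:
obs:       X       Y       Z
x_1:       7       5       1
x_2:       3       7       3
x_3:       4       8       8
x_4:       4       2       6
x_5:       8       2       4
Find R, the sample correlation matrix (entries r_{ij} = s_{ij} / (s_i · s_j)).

Step 1 — column means:
  mean(X) = (7 + 3 + 4 + 4 + 8) / 5 = 26/5 = 5.2
  mean(Y) = (5 + 7 + 8 + 2 + 2) / 5 = 24/5 = 4.8
  mean(Z) = (1 + 3 + 8 + 6 + 4) / 5 = 22/5 = 4.4

Step 2 — sample variances and covariances s[i,j] = (1/(n-1)) · Σ_k (x_{k,i} - mean_i) · (x_{k,j} - mean_j), with n-1 = 4:
  s[X,X] = ((1.8)·(1.8) + (-2.2)·(-2.2) + (-1.2)·(-1.2) + (-1.2)·(-1.2) + (2.8)·(2.8)) / 4 = 18.8/4 = 4.7
  s[X,Y] = ((1.8)·(0.2) + (-2.2)·(2.2) + (-1.2)·(3.2) + (-1.2)·(-2.8) + (2.8)·(-2.8)) / 4 = -12.8/4 = -3.2
  s[X,Z] = ((1.8)·(-3.4) + (-2.2)·(-1.4) + (-1.2)·(3.6) + (-1.2)·(1.6) + (2.8)·(-0.4)) / 4 = -10.4/4 = -2.6
  s[Y,Y] = ((0.2)·(0.2) + (2.2)·(2.2) + (3.2)·(3.2) + (-2.8)·(-2.8) + (-2.8)·(-2.8)) / 4 = 30.8/4 = 7.7
  s[Y,Z] = ((0.2)·(-3.4) + (2.2)·(-1.4) + (3.2)·(3.6) + (-2.8)·(1.6) + (-2.8)·(-0.4)) / 4 = 4.4/4 = 1.1
  s[Z,Z] = ((-3.4)·(-3.4) + (-1.4)·(-1.4) + (3.6)·(3.6) + (1.6)·(1.6) + (-0.4)·(-0.4)) / 4 = 29.2/4 = 7.3
  Sample standard deviations s_i = √(s[i,i]):
  s(X) = √(4.7) = 2.1679
  s(Y) = √(7.7) = 2.7749
  s(Z) = √(7.3) = 2.7019

Step 3 — r_{ij} = s_{ij} / (s_i · s_j):
  r[X,X] = 1 (diagonal).
  r[X,Y] = -3.2 / (2.1679 · 2.7749) = -3.2 / 6.0158 = -0.5319
  r[X,Z] = -2.6 / (2.1679 · 2.7019) = -2.6 / 5.8575 = -0.4439
  r[Y,Y] = 1 (diagonal).
  r[Y,Z] = 1.1 / (2.7749 · 2.7019) = 1.1 / 7.4973 = 0.1467
  r[Z,Z] = 1 (diagonal).

R is symmetric with unit diagonal. Assembling:

R = [[1, -0.5319, -0.4439],
 [-0.5319, 1, 0.1467],
 [-0.4439, 0.1467, 1]]


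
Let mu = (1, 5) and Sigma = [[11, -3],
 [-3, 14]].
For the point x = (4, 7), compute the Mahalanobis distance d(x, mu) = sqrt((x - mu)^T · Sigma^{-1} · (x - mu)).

Step 1 — centre the observation: (x - mu) = (3, 2).

Step 2 — invert Sigma. det(Sigma) = 11·14 - (-3)² = 145.
  Sigma^{-1} = (1/det) · [[d, -b], [-b, a]] = [[0.0966, 0.0207],
 [0.0207, 0.0759]].

Step 3 — form the quadratic (x - mu)^T · Sigma^{-1} · (x - mu):
  Sigma^{-1} · (x - mu) = (0.331, 0.2138).
  (x - mu)^T · [Sigma^{-1} · (x - mu)] = (3)·(0.331) + (2)·(0.2138) = 1.4207.

Step 4 — take square root: d = √(1.4207) ≈ 1.1919.

d(x, mu) = √(1.4207) ≈ 1.1919


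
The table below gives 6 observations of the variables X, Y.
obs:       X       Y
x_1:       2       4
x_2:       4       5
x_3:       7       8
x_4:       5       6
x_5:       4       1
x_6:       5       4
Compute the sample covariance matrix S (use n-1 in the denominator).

Step 1 — column means:
  mean(X) = (2 + 4 + 7 + 5 + 4 + 5) / 6 = 27/6 = 4.5
  mean(Y) = (4 + 5 + 8 + 6 + 1 + 4) / 6 = 28/6 = 4.6667

Step 2 — sample covariance S[i,j] = (1/(n-1)) · Σ_k (x_{k,i} - mean_i) · (x_{k,j} - mean_j), with n-1 = 5.
  S[X,X] = ((-2.5)·(-2.5) + (-0.5)·(-0.5) + (2.5)·(2.5) + (0.5)·(0.5) + (-0.5)·(-0.5) + (0.5)·(0.5)) / 5 = 13.5/5 = 2.7
  S[X,Y] = ((-2.5)·(-0.6667) + (-0.5)·(0.3333) + (2.5)·(3.3333) + (0.5)·(1.3333) + (-0.5)·(-3.6667) + (0.5)·(-0.6667)) / 5 = 12/5 = 2.4
  S[Y,Y] = ((-0.6667)·(-0.6667) + (0.3333)·(0.3333) + (3.3333)·(3.3333) + (1.3333)·(1.3333) + (-3.6667)·(-3.6667) + (-0.6667)·(-0.6667)) / 5 = 27.3333/5 = 5.4667

S is symmetric (S[j,i] = S[i,j]). Assembling:

S = [[2.7, 2.4],
 [2.4, 5.4667]]
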